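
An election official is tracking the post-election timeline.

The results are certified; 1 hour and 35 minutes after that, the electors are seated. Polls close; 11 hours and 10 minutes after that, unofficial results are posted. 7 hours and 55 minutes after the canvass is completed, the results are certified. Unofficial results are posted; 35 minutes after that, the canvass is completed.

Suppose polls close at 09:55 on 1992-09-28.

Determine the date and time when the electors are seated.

Polls close: 09:55 Sep 28, 1992.
Unofficial results are posted: 09:55 Sep 28, 1992 + 11h10m = 21:05 Sep 28, 1992.
The canvass is completed: 21:05 Sep 28, 1992 + 35m = 21:40 Sep 28, 1992.
The results are certified: 21:40 Sep 28, 1992 + 7h55m = 05:35 Sep 29, 1992.
The electors are seated: 05:35 Sep 29, 1992 + 1h35m = 07:10 Sep 29, 1992.

07:10 on 1992-09-29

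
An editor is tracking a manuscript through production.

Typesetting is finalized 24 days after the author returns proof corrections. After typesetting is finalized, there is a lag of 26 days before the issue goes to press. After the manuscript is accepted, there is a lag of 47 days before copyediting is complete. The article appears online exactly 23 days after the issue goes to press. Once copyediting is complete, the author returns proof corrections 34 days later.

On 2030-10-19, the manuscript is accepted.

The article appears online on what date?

2031-03-22

The manuscript is accepted: Oct 19, 2030.
Copyediting is complete: Oct 19, 2030 + 47 days = Dec 5, 2030.
The author returns proof corrections: Dec 5, 2030 + 34 days = Jan 8, 2031.
Typesetting is finalized: Jan 8, 2031 + 24 days = Feb 1, 2031.
The issue goes to press: Feb 1, 2031 + 26 days = Feb 27, 2031.
The article appears online: Feb 27, 2031 + 23 days = Mar 22, 2031.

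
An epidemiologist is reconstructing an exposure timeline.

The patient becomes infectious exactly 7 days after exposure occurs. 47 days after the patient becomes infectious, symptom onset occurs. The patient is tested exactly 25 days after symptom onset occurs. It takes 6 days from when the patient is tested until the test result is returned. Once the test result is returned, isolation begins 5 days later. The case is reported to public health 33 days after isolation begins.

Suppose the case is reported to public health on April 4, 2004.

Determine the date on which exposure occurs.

December 3, 2003

The case is reported to public health: Apr 4, 2004.
Isolation begins: Apr 4, 2004 − 33 days = Mar 2, 2004.
The test result is returned: Mar 2, 2004 − 5 days = Feb 26, 2004.
The patient is tested: Feb 26, 2004 − 6 days = Feb 20, 2004.
Symptom onset occurs: Feb 20, 2004 − 25 days = Jan 26, 2004.
The patient becomes infectious: Jan 26, 2004 − 47 days = Dec 10, 2003.
Exposure occurs: Dec 10, 2003 − 7 days = Dec 3, 2003.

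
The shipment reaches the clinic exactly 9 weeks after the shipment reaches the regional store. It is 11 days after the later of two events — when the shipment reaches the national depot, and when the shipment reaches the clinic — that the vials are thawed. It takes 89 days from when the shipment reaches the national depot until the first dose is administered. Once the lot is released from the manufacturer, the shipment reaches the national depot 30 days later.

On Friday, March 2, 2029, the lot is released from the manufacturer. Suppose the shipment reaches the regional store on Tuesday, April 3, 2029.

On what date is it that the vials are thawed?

Saturday, June 16, 2029

The lot is released from the manufacturer: Mar 2, 2029.
The shipment reaches the national depot: Mar 2, 2029 + 30 days = Apr 1, 2029.
The shipment reaches the regional store: Apr 3, 2029.
The shipment reaches the clinic: Apr 3, 2029 + 9 weeks = Jun 5, 2029.
Both prerequisites met — the shipment reaches the national depot (Apr 1, 2029), the shipment reaches the clinic (Jun 5, 2029); the later is Jun 5, 2029.
The vials are thawed: Jun 5, 2029 + 11 days = Jun 16, 2029.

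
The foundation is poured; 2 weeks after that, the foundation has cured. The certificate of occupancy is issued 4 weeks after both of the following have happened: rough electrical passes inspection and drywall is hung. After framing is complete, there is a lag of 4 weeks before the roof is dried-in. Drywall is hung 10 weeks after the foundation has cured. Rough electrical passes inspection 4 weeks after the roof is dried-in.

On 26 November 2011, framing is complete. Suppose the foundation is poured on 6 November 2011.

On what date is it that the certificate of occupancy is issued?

Framing is complete: Nov 26, 2011.
The roof is dried-in: Nov 26, 2011 + 4 weeks = Dec 24, 2011.
Rough electrical passes inspection: Dec 24, 2011 + 4 weeks = Jan 21, 2012.
The foundation is poured: Nov 6, 2011.
The foundation has cured: Nov 6, 2011 + 2 weeks = Nov 20, 2011.
Drywall is hung: Nov 20, 2011 + 10 weeks = Jan 29, 2012.
Both prerequisites met — rough electrical passes inspection (Jan 21, 2012), drywall is hung (Jan 29, 2012); the later is Jan 29, 2012.
The certificate of occupancy is issued: Jan 29, 2012 + 4 weeks = Feb 26, 2012.

26 February 2012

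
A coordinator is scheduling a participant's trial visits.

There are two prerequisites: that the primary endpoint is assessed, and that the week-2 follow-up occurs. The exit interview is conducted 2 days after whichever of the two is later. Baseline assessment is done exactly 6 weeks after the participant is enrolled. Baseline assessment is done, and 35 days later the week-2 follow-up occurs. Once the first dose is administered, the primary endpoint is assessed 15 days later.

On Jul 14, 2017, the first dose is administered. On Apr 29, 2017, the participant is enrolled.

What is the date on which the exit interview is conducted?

Jul 31, 2017

The first dose is administered: Jul 14, 2017.
The primary endpoint is assessed: Jul 14, 2017 + 15 days = Jul 29, 2017.
The participant is enrolled: Apr 29, 2017.
Baseline assessment is done: Apr 29, 2017 + 6 weeks = Jun 10, 2017.
The week-2 follow-up occurs: Jun 10, 2017 + 35 days = Jul 15, 2017.
Both prerequisites met — the primary endpoint is assessed (Jul 29, 2017), the week-2 follow-up occurs (Jul 15, 2017); the later is Jul 29, 2017.
The exit interview is conducted: Jul 29, 2017 + 2 days = Jul 31, 2017.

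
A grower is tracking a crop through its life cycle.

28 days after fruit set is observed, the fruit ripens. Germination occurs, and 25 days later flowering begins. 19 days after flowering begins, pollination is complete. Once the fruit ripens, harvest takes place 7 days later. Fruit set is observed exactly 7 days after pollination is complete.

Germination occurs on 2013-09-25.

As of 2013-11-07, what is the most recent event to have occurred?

Germination occurs: Sep 25, 2013.
Flowering begins: Sep 25, 2013 + 25 days = Oct 20, 2013.
Pollination is complete: Oct 20, 2013 + 19 days = Nov 8, 2013.
Fruit set is observed: Nov 8, 2013 + 7 days = Nov 15, 2013.
The fruit ripens: Nov 15, 2013 + 28 days = Dec 13, 2013.
Harvest takes place: Dec 13, 2013 + 7 days = Dec 20, 2013.
Nov 7, 2013 falls between when flowering begins (Oct 20, 2013) and when pollination is complete (Nov 8, 2013).

Flowering begins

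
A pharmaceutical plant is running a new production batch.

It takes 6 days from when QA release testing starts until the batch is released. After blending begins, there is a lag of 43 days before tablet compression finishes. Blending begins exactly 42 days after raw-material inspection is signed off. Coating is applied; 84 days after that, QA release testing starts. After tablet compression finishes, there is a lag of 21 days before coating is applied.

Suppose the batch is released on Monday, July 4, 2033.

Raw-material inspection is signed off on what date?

Monday, December 20, 2032

The batch is released: Jul 4, 2033.
QA release testing starts: Jul 4, 2033 − 6 days = Jun 28, 2033.
Coating is applied: Jun 28, 2033 − 84 days = Apr 5, 2033.
Tablet compression finishes: Apr 5, 2033 − 21 days = Mar 15, 2033.
Blending begins: Mar 15, 2033 − 43 days = Jan 31, 2033.
Raw-material inspection is signed off: Jan 31, 2033 − 42 days = Dec 20, 2032.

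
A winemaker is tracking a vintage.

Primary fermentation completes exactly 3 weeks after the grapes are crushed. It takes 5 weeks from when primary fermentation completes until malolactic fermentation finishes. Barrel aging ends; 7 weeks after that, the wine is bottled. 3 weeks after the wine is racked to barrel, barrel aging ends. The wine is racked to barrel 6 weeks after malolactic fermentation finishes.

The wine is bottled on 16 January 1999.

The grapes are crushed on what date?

The wine is bottled: Jan 16, 1999.
Barrel aging ends: Jan 16, 1999 − 7 weeks = Nov 28, 1998.
The wine is racked to barrel: Nov 28, 1998 − 3 weeks = Nov 7, 1998.
Malolactic fermentation finishes: Nov 7, 1998 − 6 weeks = Sep 26, 1998.
Primary fermentation completes: Sep 26, 1998 − 5 weeks = Aug 22, 1998.
The grapes are crushed: Aug 22, 1998 − 3 weeks = Aug 1, 1998.

1 August 1998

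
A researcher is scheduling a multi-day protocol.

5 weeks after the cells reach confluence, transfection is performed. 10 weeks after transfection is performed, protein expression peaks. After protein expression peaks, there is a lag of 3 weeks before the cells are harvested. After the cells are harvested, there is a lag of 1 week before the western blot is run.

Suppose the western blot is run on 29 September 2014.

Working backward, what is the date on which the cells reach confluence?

The western blot is run: Sep 29, 2014.
The cells are harvested: Sep 29, 2014 − 1 week = Sep 22, 2014.
Protein expression peaks: Sep 22, 2014 − 3 weeks = Sep 1, 2014.
Transfection is performed: Sep 1, 2014 − 10 weeks = Jun 23, 2014.
The cells reach confluence: Jun 23, 2014 − 5 weeks = May 19, 2014.

19 May 2014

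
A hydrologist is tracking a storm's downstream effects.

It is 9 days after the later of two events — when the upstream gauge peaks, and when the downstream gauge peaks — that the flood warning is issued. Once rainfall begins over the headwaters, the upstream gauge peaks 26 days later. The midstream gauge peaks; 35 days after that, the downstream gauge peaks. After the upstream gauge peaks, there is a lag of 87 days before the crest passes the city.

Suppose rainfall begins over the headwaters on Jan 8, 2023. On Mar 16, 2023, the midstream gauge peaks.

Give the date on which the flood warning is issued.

Rainfall begins over the headwaters: Jan 8, 2023.
The upstream gauge peaks: Jan 8, 2023 + 26 days = Feb 3, 2023.
The midstream gauge peaks: Mar 16, 2023.
The downstream gauge peaks: Mar 16, 2023 + 35 days = Apr 20, 2023.
Both prerequisites met — the upstream gauge peaks (Feb 3, 2023), the downstream gauge peaks (Apr 20, 2023); the later is Apr 20, 2023.
The flood warning is issued: Apr 20, 2023 + 9 days = Apr 29, 2023.

Apr 29, 2023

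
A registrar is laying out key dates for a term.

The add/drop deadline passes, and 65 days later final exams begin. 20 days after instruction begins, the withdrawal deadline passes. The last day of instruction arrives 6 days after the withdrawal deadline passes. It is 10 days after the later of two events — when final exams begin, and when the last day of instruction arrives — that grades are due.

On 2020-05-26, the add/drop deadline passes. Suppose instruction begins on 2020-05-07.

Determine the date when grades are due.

The add/drop deadline passes: May 26, 2020.
Final exams begin: May 26, 2020 + 65 days = Jul 30, 2020.
Instruction begins: May 7, 2020.
The withdrawal deadline passes: May 7, 2020 + 20 days = May 27, 2020.
The last day of instruction arrives: May 27, 2020 + 6 days = Jun 2, 2020.
Both prerequisites met — final exams begin (Jul 30, 2020), the last day of instruction arrives (Jun 2, 2020); the later is Jul 30, 2020.
Grades are due: Jul 30, 2020 + 10 days = Aug 9, 2020.

2020-08-09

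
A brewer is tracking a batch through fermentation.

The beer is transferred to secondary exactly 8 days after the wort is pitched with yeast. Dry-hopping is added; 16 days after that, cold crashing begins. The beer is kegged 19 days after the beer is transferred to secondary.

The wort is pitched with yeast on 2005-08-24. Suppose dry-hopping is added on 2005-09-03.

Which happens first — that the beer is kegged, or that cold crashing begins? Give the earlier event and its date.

The wort is pitched with yeast: Aug 24, 2005.
The beer is transferred to secondary: Aug 24, 2005 + 8 days = Sep 1, 2005.
The beer is kegged: Sep 1, 2005 + 19 days = Sep 20, 2005.
Dry-hopping is added: Sep 3, 2005.
Cold crashing begins: Sep 3, 2005 + 16 days = Sep 19, 2005.
Comparing: the beer is kegged on Sep 20, 2005 vs cold crashing begins on Sep 19, 2005. Earlier: cold crashing begins.

Cold crashing begins — 2005-09-19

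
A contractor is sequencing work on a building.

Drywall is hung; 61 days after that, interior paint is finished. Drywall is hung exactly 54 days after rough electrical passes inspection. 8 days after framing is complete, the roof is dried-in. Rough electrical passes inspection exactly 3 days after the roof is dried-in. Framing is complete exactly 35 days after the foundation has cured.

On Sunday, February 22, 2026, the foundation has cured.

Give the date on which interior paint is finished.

The foundation has cured: Feb 22, 2026.
Framing is complete: Feb 22, 2026 + 35 days = Mar 29, 2026.
The roof is dried-in: Mar 29, 2026 + 8 days = Apr 6, 2026.
Rough electrical passes inspection: Apr 6, 2026 + 3 days = Apr 9, 2026.
Drywall is hung: Apr 9, 2026 + 54 days = Jun 2, 2026.
Interior paint is finished: Jun 2, 2026 + 61 days = Aug 2, 2026.

Sunday, August 2, 2026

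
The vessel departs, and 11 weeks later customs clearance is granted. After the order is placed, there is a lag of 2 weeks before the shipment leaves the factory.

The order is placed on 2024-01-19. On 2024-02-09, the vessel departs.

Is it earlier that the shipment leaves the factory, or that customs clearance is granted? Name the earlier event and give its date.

The shipment leaves the factory — 2024-02-02

The order is placed: Jan 19, 2024.
The shipment leaves the factory: Jan 19, 2024 + 2 weeks = Feb 2, 2024.
The vessel departs: Feb 9, 2024.
Customs clearance is granted: Feb 9, 2024 + 11 weeks = Apr 26, 2024.
Comparing: the shipment leaves the factory on Feb 2, 2024 vs customs clearance is granted on Apr 26, 2024. Earlier: the shipment leaves the factory.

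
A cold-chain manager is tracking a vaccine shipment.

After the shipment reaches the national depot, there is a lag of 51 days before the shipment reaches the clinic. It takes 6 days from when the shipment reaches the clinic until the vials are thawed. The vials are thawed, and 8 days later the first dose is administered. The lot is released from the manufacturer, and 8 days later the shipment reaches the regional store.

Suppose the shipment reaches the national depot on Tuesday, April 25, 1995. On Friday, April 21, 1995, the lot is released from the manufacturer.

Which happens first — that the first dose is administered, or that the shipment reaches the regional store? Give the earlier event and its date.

The shipment reaches the national depot: Apr 25, 1995.
The shipment reaches the clinic: Apr 25, 1995 + 51 days = Jun 15, 1995.
The vials are thawed: Jun 15, 1995 + 6 days = Jun 21, 1995.
The first dose is administered: Jun 21, 1995 + 8 days = Jun 29, 1995.
The lot is released from the manufacturer: Apr 21, 1995.
The shipment reaches the regional store: Apr 21, 1995 + 8 days = Apr 29, 1995.
Comparing: the first dose is administered on Jun 29, 1995 vs the shipment reaches the regional store on Apr 29, 1995. Earlier: the shipment reaches the regional store.

The shipment reaches the regional store — Saturday, April 29, 1995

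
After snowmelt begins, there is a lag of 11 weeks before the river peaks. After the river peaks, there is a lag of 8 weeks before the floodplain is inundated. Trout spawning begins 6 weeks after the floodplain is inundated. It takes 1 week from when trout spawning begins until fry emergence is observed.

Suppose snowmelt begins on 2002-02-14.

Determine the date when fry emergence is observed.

Snowmelt begins: Feb 14, 2002.
The river peaks: Feb 14, 2002 + 11 weeks = May 2, 2002.
The floodplain is inundated: May 2, 2002 + 8 weeks = Jun 27, 2002.
Trout spawning begins: Jun 27, 2002 + 6 weeks = Aug 8, 2002.
Fry emergence is observed: Aug 8, 2002 + 1 week = Aug 15, 2002.

2002-08-15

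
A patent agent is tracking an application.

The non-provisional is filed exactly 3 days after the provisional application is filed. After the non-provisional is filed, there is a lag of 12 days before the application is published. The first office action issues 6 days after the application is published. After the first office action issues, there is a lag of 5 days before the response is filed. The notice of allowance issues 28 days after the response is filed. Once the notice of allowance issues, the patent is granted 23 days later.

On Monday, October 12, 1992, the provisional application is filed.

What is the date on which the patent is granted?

The provisional application is filed: Oct 12, 1992.
The non-provisional is filed: Oct 12, 1992 + 3 days = Oct 15, 1992.
The application is published: Oct 15, 1992 + 12 days = Oct 27, 1992.
The first office action issues: Oct 27, 1992 + 6 days = Nov 2, 1992.
The response is filed: Nov 2, 1992 + 5 days = Nov 7, 1992.
The notice of allowance issues: Nov 7, 1992 + 28 days = Dec 5, 1992.
The patent is granted: Dec 5, 1992 + 23 days = Dec 28, 1992.

Monday, December 28, 1992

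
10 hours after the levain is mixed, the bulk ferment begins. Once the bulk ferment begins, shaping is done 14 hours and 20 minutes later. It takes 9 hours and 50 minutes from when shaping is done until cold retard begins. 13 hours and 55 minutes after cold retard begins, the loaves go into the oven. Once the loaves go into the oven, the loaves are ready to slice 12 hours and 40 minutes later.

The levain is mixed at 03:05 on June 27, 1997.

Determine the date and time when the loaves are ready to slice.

The levain is mixed: 03:05 Jun 27, 1997.
The bulk ferment begins: 03:05 Jun 27, 1997 + 10h = 13:05 Jun 27, 1997.
Shaping is done: 13:05 Jun 27, 1997 + 14h20m = 03:25 Jun 28, 1997.
Cold retard begins: 03:25 Jun 28, 1997 + 9h50m = 13:15 Jun 28, 1997.
The loaves go into the oven: 13:15 Jun 28, 1997 + 13h55m = 03:10 Jun 29, 1997.
The loaves are ready to slice: 03:10 Jun 29, 1997 + 12h40m = 15:50 Jun 29, 1997.

15:50 on June 29, 1997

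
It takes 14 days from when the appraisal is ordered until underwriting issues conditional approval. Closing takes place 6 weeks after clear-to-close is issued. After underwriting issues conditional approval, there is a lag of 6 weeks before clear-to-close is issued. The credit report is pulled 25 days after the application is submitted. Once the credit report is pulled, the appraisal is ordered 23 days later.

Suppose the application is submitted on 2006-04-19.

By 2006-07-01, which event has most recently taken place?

Underwriting issues conditional approval

The application is submitted: Apr 19, 2006.
The credit report is pulled: Apr 19, 2006 + 25 days = May 14, 2006.
The appraisal is ordered: May 14, 2006 + 23 days = Jun 6, 2006.
Underwriting issues conditional approval: Jun 6, 2006 + 14 days = Jun 20, 2006.
Clear-to-close is issued: Jun 20, 2006 + 6 weeks = Aug 1, 2006.
Closing takes place: Aug 1, 2006 + 6 weeks = Sep 12, 2006.
Jul 1, 2006 falls between when underwriting issues conditional approval (Jun 20, 2006) and when clear-to-close is issued (Aug 1, 2006).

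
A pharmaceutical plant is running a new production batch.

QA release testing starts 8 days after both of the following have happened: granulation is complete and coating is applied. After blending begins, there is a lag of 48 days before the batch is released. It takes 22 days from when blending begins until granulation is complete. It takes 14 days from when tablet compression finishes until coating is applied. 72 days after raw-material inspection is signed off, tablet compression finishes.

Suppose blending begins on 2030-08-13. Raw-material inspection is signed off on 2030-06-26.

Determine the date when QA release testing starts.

Blending begins: Aug 13, 2030.
Granulation is complete: Aug 13, 2030 + 22 days = Sep 4, 2030.
Raw-material inspection is signed off: Jun 26, 2030.
Tablet compression finishes: Jun 26, 2030 + 72 days = Sep 6, 2030.
Coating is applied: Sep 6, 2030 + 14 days = Sep 20, 2030.
Both prerequisites met — granulation is complete (Sep 4, 2030), coating is applied (Sep 20, 2030); the later is Sep 20, 2030.
QA release testing starts: Sep 20, 2030 + 8 days = Sep 28, 2030.

2030-09-28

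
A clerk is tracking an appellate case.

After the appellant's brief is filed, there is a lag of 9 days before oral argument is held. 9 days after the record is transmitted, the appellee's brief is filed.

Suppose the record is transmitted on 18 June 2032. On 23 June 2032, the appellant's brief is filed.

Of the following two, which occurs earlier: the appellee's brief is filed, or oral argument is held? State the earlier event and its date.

The record is transmitted: Jun 18, 2032.
The appellee's brief is filed: Jun 18, 2032 + 9 days = Jun 27, 2032.
The appellant's brief is filed: Jun 23, 2032.
Oral argument is held: Jun 23, 2032 + 9 days = Jul 2, 2032.
Comparing: the appellee's brief is filed on Jun 27, 2032 vs oral argument is held on Jul 2, 2032. Earlier: the appellee's brief is filed.

The appellee's brief is filed — 27 June 2032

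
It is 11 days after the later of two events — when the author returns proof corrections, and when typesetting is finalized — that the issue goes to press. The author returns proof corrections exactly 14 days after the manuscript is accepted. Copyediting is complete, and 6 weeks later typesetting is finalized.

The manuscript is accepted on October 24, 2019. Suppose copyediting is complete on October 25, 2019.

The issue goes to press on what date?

The manuscript is accepted: Oct 24, 2019.
The author returns proof corrections: Oct 24, 2019 + 14 days = Nov 7, 2019.
Copyediting is complete: Oct 25, 2019.
Typesetting is finalized: Oct 25, 2019 + 6 weeks = Dec 6, 2019.
Both prerequisites met — the author returns proof corrections (Nov 7, 2019), typesetting is finalized (Dec 6, 2019); the later is Dec 6, 2019.
The issue goes to press: Dec 6, 2019 + 11 days = Dec 17, 2019.

December 17, 2019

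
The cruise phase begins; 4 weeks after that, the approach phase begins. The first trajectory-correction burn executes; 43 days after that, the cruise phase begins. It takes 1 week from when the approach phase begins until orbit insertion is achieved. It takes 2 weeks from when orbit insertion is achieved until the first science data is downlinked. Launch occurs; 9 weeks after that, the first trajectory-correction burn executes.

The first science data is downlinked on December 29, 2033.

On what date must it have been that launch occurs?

July 27, 2033

The first science data is downlinked: Dec 29, 2033.
Orbit insertion is achieved: Dec 29, 2033 − 2 weeks = Dec 15, 2033.
The approach phase begins: Dec 15, 2033 − 1 week = Dec 8, 2033.
The cruise phase begins: Dec 8, 2033 − 4 weeks = Nov 10, 2033.
The first trajectory-correction burn executes: Nov 10, 2033 − 43 days = Sep 28, 2033.
Launch occurs: Sep 28, 2033 − 9 weeks = Jul 27, 2033.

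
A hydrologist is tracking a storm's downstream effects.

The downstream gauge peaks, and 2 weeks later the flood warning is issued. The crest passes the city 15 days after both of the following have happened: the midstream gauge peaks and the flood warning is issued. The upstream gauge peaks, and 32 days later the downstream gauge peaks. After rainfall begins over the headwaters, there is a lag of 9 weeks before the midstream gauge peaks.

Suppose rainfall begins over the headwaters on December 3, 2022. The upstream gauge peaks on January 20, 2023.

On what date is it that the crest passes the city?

March 22, 2023

Rainfall begins over the headwaters: Dec 3, 2022.
The midstream gauge peaks: Dec 3, 2022 + 9 weeks = Feb 4, 2023.
The upstream gauge peaks: Jan 20, 2023.
The downstream gauge peaks: Jan 20, 2023 + 32 days = Feb 21, 2023.
The flood warning is issued: Feb 21, 2023 + 2 weeks = Mar 7, 2023.
Both prerequisites met — the midstream gauge peaks (Feb 4, 2023), the flood warning is issued (Mar 7, 2023); the later is Mar 7, 2023.
The crest passes the city: Mar 7, 2023 + 15 days = Mar 22, 2023.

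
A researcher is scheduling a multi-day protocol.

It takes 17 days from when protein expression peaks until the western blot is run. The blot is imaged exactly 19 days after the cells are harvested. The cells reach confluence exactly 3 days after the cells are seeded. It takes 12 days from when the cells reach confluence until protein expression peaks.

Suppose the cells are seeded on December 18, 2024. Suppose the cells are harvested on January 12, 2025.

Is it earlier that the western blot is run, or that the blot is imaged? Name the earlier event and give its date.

The cells are seeded: Dec 18, 2024.
The cells reach confluence: Dec 18, 2024 + 3 days = Dec 21, 2024.
Protein expression peaks: Dec 21, 2024 + 12 days = Jan 2, 2025.
The western blot is run: Jan 2, 2025 + 17 days = Jan 19, 2025.
The cells are harvested: Jan 12, 2025.
The blot is imaged: Jan 12, 2025 + 19 days = Jan 31, 2025.
Comparing: the western blot is run on Jan 19, 2025 vs the blot is imaged on Jan 31, 2025. Earlier: the western blot is run.

The western blot is run — January 19, 2025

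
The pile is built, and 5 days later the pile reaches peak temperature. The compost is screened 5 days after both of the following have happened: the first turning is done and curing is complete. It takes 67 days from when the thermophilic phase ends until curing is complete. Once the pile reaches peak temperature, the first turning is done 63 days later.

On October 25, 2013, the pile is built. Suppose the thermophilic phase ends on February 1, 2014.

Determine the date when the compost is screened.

The pile is built: Oct 25, 2013.
The pile reaches peak temperature: Oct 25, 2013 + 5 days = Oct 30, 2013.
The first turning is done: Oct 30, 2013 + 63 days = Jan 1, 2014.
The thermophilic phase ends: Feb 1, 2014.
Curing is complete: Feb 1, 2014 + 67 days = Apr 9, 2014.
Both prerequisites met — the first turning is done (Jan 1, 2014), curing is complete (Apr 9, 2014); the later is Apr 9, 2014.
The compost is screened: Apr 9, 2014 + 5 days = Apr 14, 2014.

April 14, 2014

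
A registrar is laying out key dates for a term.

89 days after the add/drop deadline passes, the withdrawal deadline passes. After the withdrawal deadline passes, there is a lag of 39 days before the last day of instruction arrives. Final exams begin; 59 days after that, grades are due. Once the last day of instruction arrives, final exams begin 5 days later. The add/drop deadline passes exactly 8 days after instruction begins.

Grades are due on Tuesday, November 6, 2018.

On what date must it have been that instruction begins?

Grades are due: Nov 6, 2018.
Final exams begin: Nov 6, 2018 − 59 days = Sep 8, 2018.
The last day of instruction arrives: Sep 8, 2018 − 5 days = Sep 3, 2018.
The withdrawal deadline passes: Sep 3, 2018 − 39 days = Jul 26, 2018.
The add/drop deadline passes: Jul 26, 2018 − 89 days = Apr 28, 2018.
Instruction begins: Apr 28, 2018 − 8 days = Apr 20, 2018.

Friday, April 20, 2018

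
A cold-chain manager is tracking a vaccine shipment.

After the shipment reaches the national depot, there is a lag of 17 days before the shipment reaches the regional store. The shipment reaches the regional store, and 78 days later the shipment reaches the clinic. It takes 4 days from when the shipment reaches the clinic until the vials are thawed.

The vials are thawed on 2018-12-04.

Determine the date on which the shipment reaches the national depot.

The vials are thawed: Dec 4, 2018.
The shipment reaches the clinic: Dec 4, 2018 − 4 days = Nov 30, 2018.
The shipment reaches the regional store: Nov 30, 2018 − 78 days = Sep 13, 2018.
The shipment reaches the national depot: Sep 13, 2018 − 17 days = Aug 27, 2018.

2018-08-27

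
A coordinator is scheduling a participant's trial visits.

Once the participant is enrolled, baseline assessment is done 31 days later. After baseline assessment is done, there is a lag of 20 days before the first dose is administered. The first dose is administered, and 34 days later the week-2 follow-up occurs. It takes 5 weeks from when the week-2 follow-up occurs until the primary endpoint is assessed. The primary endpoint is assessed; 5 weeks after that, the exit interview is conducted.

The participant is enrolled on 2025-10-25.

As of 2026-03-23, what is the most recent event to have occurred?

The participant is enrolled: Oct 25, 2025.
Baseline assessment is done: Oct 25, 2025 + 31 days = Nov 25, 2025.
The first dose is administered: Nov 25, 2025 + 20 days = Dec 15, 2025.
The week-2 follow-up occurs: Dec 15, 2025 + 34 days = Jan 18, 2026.
The primary endpoint is assessed: Jan 18, 2026 + 5 weeks = Feb 22, 2026.
The exit interview is conducted: Feb 22, 2026 + 5 weeks = Mar 29, 2026.
Mar 23, 2026 falls between when the primary endpoint is assessed (Feb 22, 2026) and when the exit interview is conducted (Mar 29, 2026).

The primary endpoint is assessed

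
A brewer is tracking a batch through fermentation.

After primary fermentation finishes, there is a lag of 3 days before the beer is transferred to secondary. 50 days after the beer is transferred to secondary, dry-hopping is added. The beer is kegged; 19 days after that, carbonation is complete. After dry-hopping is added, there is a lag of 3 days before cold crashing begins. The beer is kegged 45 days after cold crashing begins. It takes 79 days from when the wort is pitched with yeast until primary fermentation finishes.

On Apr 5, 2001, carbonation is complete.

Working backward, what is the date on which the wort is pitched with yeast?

Sep 18, 2000

Carbonation is complete: Apr 5, 2001.
The beer is kegged: Apr 5, 2001 − 19 days = Mar 17, 2001.
Cold crashing begins: Mar 17, 2001 − 45 days = Jan 31, 2001.
Dry-hopping is added: Jan 31, 2001 − 3 days = Jan 28, 2001.
The beer is transferred to secondary: Jan 28, 2001 − 50 days = Dec 9, 2000.
Primary fermentation finishes: Dec 9, 2000 − 3 days = Dec 6, 2000.
The wort is pitched with yeast: Dec 6, 2000 − 79 days = Sep 18, 2000.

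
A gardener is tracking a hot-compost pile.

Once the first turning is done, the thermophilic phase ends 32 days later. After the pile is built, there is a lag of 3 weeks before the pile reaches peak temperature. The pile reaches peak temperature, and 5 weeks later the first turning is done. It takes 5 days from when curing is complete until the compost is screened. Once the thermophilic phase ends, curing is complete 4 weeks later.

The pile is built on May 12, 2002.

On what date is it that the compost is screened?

September 10, 2002

The pile is built: May 12, 2002.
The pile reaches peak temperature: May 12, 2002 + 3 weeks = Jun 2, 2002.
The first turning is done: Jun 2, 2002 + 5 weeks = Jul 7, 2002.
The thermophilic phase ends: Jul 7, 2002 + 32 days = Aug 8, 2002.
Curing is complete: Aug 8, 2002 + 4 weeks = Sep 5, 2002.
The compost is screened: Sep 5, 2002 + 5 days = Sep 10, 2002.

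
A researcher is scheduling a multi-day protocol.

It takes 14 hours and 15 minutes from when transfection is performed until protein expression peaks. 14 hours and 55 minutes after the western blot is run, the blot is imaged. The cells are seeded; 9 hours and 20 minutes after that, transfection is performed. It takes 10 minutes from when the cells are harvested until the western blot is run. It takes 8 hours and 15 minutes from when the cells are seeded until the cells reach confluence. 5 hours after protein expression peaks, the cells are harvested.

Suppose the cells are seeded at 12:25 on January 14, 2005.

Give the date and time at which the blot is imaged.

The cells are seeded: 12:25 Jan 14, 2005.
Transfection is performed: 12:25 Jan 14, 2005 + 9h20m = 21:45 Jan 14, 2005.
Protein expression peaks: 21:45 Jan 14, 2005 + 14h15m = 12:00 Jan 15, 2005.
The cells are harvested: 12:00 Jan 15, 2005 + 5h = 17:00 Jan 15, 2005.
The western blot is run: 17:00 Jan 15, 2005 + 10m = 17:10 Jan 15, 2005.
The blot is imaged: 17:10 Jan 15, 2005 + 14h55m = 08:05 Jan 16, 2005.

08:05 on January 16, 2005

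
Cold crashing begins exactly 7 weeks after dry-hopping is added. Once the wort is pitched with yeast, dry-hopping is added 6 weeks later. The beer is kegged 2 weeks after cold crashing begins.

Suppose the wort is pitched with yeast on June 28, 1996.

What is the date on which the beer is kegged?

The wort is pitched with yeast: Jun 28, 1996.
Dry-hopping is added: Jun 28, 1996 + 6 weeks = Aug 9, 1996.
Cold crashing begins: Aug 9, 1996 + 7 weeks = Sep 27, 1996.
The beer is kegged: Sep 27, 1996 + 2 weeks = Oct 11, 1996.

October 11, 1996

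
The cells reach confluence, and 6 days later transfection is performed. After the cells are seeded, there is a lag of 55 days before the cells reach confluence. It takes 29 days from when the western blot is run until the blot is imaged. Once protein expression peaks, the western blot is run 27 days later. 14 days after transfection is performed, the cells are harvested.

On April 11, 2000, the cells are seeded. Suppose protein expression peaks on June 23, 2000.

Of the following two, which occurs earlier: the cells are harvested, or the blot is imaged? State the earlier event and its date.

The cells are seeded: Apr 11, 2000.
The cells reach confluence: Apr 11, 2000 + 55 days = Jun 5, 2000.
Transfection is performed: Jun 5, 2000 + 6 days = Jun 11, 2000.
The cells are harvested: Jun 11, 2000 + 14 days = Jun 25, 2000.
Protein expression peaks: Jun 23, 2000.
The western blot is run: Jun 23, 2000 + 27 days = Jul 20, 2000.
The blot is imaged: Jul 20, 2000 + 29 days = Aug 18, 2000.
Comparing: the cells are harvested on Jun 25, 2000 vs the blot is imaged on Aug 18, 2000. Earlier: the cells are harvested.

The cells are harvested — June 25, 2000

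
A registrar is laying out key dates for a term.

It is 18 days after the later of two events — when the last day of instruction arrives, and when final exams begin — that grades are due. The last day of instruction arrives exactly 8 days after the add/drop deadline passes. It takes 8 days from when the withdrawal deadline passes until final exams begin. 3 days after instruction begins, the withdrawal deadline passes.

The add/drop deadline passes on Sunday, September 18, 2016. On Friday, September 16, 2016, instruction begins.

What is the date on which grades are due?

The add/drop deadline passes: Sep 18, 2016.
The last day of instruction arrives: Sep 18, 2016 + 8 days = Sep 26, 2016.
Instruction begins: Sep 16, 2016.
The withdrawal deadline passes: Sep 16, 2016 + 3 days = Sep 19, 2016.
Final exams begin: Sep 19, 2016 + 8 days = Sep 27, 2016.
Both prerequisites met — the last day of instruction arrives (Sep 26, 2016), final exams begin (Sep 27, 2016); the later is Sep 27, 2016.
Grades are due: Sep 27, 2016 + 18 days = Oct 15, 2016.

Saturday, October 15, 2016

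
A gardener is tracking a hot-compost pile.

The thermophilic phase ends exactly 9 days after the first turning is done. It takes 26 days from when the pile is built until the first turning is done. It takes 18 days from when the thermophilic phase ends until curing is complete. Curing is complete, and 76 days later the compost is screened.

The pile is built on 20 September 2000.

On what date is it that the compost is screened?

The pile is built: Sep 20, 2000.
The first turning is done: Sep 20, 2000 + 26 days = Oct 16, 2000.
The thermophilic phase ends: Oct 16, 2000 + 9 days = Oct 25, 2000.
Curing is complete: Oct 25, 2000 + 18 days = Nov 12, 2000.
The compost is screened: Nov 12, 2000 + 76 days = Jan 27, 2001.

27 January 2001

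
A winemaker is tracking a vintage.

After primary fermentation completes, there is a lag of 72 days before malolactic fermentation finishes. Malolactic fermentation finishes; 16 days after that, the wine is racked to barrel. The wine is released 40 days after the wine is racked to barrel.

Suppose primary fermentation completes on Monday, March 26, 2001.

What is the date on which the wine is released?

Wednesday, August 1, 2001

Primary fermentation completes: Mar 26, 2001.
Malolactic fermentation finishes: Mar 26, 2001 + 72 days = Jun 6, 2001.
The wine is racked to barrel: Jun 6, 2001 + 16 days = Jun 22, 2001.
The wine is released: Jun 22, 2001 + 40 days = Aug 1, 2001.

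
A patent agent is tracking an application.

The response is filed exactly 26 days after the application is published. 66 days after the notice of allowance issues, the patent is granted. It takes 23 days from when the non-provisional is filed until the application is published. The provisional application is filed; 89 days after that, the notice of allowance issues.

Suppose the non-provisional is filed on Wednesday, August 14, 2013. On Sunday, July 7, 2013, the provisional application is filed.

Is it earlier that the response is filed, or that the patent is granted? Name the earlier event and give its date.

The non-provisional is filed: Aug 14, 2013.
The application is published: Aug 14, 2013 + 23 days = Sep 6, 2013.
The response is filed: Sep 6, 2013 + 26 days = Oct 2, 2013.
The provisional application is filed: Jul 7, 2013.
The notice of allowance issues: Jul 7, 2013 + 89 days = Oct 4, 2013.
The patent is granted: Oct 4, 2013 + 66 days = Dec 9, 2013.
Comparing: the response is filed on Oct 2, 2013 vs the patent is granted on Dec 9, 2013. Earlier: the response is filed.

The response is filed — Wednesday, October 2, 2013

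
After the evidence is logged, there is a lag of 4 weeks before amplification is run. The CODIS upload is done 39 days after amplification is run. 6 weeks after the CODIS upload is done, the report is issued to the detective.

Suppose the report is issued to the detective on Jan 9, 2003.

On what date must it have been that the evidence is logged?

The report is issued to the detective: Jan 9, 2003.
The CODIS upload is done: Jan 9, 2003 − 6 weeks = Nov 28, 2002.
Amplification is run: Nov 28, 2002 − 39 days = Oct 20, 2002.
The evidence is logged: Oct 20, 2002 − 4 weeks = Sep 22, 2002.

Sep 22, 2002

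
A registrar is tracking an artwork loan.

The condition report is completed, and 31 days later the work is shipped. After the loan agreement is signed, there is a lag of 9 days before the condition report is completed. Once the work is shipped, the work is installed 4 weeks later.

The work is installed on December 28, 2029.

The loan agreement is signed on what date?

The work is installed: Dec 28, 2029.
The work is shipped: Dec 28, 2029 − 4 weeks = Nov 30, 2029.
The condition report is completed: Nov 30, 2029 − 31 days = Oct 30, 2029.
The loan agreement is signed: Oct 30, 2029 − 9 days = Oct 21, 2029.

October 21, 2029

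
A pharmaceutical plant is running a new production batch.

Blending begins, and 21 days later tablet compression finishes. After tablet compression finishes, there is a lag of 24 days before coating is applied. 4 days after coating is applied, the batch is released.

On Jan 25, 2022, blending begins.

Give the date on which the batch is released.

Mar 15, 2022

Blending begins: Jan 25, 2022.
Tablet compression finishes: Jan 25, 2022 + 21 days = Feb 15, 2022.
Coating is applied: Feb 15, 2022 + 24 days = Mar 11, 2022.
The batch is released: Mar 11, 2022 + 4 days = Mar 15, 2022.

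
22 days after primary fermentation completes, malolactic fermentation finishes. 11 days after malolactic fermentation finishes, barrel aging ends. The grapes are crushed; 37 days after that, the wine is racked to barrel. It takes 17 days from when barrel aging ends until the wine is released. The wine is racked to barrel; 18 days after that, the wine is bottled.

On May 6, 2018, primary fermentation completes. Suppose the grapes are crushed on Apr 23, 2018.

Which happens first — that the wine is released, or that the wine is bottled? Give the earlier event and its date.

The wine is bottled — Jun 17, 2018

Primary fermentation completes: May 6, 2018.
Malolactic fermentation finishes: May 6, 2018 + 22 days = May 28, 2018.
Barrel aging ends: May 28, 2018 + 11 days = Jun 8, 2018.
The wine is released: Jun 8, 2018 + 17 days = Jun 25, 2018.
The grapes are crushed: Apr 23, 2018.
The wine is racked to barrel: Apr 23, 2018 + 37 days = May 30, 2018.
The wine is bottled: May 30, 2018 + 18 days = Jun 17, 2018.
Comparing: the wine is released on Jun 25, 2018 vs the wine is bottled on Jun 17, 2018. Earlier: the wine is bottled.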